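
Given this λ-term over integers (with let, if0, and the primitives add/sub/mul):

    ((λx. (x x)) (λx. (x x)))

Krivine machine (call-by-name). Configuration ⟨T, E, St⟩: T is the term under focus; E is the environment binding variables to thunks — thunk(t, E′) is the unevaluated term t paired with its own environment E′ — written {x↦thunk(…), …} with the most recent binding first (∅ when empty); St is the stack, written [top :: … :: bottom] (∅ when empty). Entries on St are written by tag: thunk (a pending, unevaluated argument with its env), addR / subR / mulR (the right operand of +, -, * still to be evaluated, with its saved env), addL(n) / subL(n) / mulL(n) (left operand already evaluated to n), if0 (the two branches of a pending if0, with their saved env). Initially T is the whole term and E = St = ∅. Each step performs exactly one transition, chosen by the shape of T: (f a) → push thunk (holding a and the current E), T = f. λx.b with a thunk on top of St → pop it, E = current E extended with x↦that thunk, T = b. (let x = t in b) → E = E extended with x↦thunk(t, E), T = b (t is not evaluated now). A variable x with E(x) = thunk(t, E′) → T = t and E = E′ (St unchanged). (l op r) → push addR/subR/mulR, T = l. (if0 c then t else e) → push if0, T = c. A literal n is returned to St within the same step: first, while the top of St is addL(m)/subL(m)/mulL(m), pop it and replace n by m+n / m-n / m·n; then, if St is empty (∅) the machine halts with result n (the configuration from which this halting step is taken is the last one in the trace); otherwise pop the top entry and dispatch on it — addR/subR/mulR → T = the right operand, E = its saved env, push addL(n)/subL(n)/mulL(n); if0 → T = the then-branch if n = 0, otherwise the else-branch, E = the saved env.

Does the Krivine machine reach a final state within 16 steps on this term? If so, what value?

Answer: DIVERGES (no final state within 16 steps)

Execution trace:
step 0: <T=((λx. (x x)) (λx. (x x))), E=∅, St=∅>
step 1: <T=(λx. (x x)), E=∅, St=[thunk]>
step 2: <T=(x x), E={x↦thunk((λx. (x x)), ∅)}, St=∅>
step 3: <T=x, E={x↦thunk((λx. (x x)), ∅)}, St=[thunk]>
step 4: <T=(λx. (x x)), E=∅, St=[thunk]>
step 5: <T=(x x), E={x↦thunk(x, {x↦thunk((λx. (x x)), ∅)})}, St=∅>
step 6: <T=x, E={x↦thunk(x, {x↦thunk((λx. (x x)), ∅)})}, St=[thunk]>
step 7: <T=x, E={x↦thunk((λx. (x x)), ∅)}, St=[thunk]>
step 8: <T=(λx. (x x)), E=∅, St=[thunk]>
step 9: <T=(x x), E={x↦thunk(x, {x↦thunk(x, {x↦thunk((λx. (x x)), ∅)})})}, St=∅>
step 10: <T=x, E={x↦thunk(x, {x↦thunk(x, {x↦thunk((λx. (x x)), ∅)})})}, St=[thunk]>
step 11: <T=x, E={x↦thunk(x, {x↦thunk((λx. (x x)), ∅)})}, St=[thunk]>
step 12: <T=x, E={x↦thunk((λx. (x x)), ∅)}, St=[thunk]>
step 13: <T=(λx. (x x)), E=∅, St=[thunk]>
step 14: <T=(x x), E={x↦thunk(x, {x↦thunk(x, {x↦thunk(x, {x↦thunk((λx. (x x)), ∅)})})})}, St=∅>
step 15: <T=x, E={x↦thunk(x, {x↦thunk(x, {x↦thunk(x, {x↦thunk((λx. (x x)), ∅)})})})}, St=[thunk]>
step 16: <T=x, E={x↦thunk(x, {x↦thunk(x, {x↦thunk((λx. (x x)), ∅)})})}, St=[thunk]>
→ 16 transitions taken and the configuration is still not final: no result within 16 steps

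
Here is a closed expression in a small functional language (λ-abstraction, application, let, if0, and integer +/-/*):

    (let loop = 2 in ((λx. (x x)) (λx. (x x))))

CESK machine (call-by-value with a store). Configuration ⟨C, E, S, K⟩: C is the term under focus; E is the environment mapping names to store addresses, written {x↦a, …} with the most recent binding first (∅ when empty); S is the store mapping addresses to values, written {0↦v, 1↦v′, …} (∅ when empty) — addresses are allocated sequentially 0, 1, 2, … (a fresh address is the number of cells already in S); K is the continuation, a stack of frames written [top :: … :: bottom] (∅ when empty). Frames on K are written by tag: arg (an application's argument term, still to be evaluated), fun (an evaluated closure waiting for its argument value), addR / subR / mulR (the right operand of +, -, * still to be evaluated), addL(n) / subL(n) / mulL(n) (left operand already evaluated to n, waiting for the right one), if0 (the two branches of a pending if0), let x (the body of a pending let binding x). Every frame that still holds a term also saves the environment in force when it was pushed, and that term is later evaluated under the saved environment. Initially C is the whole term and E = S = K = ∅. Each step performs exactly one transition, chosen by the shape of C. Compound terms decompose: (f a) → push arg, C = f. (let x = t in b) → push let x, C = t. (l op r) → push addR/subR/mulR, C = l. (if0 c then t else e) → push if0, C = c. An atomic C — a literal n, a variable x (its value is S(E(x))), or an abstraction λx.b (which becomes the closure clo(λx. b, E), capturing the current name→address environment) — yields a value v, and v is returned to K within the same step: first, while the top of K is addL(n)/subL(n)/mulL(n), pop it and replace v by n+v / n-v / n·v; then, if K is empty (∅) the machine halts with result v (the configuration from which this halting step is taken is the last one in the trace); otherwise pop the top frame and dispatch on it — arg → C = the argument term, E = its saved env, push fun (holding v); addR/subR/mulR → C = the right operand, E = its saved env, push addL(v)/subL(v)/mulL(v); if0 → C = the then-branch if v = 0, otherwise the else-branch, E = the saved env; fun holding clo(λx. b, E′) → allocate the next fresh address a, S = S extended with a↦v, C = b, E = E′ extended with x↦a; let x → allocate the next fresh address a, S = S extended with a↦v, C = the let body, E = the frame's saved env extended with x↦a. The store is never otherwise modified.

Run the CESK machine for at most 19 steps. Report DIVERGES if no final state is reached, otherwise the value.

[0] <C=(let loop = 2 in ((λx. (x x)) (λx. (x x)))), E=∅, S=∅, K=∅>
[1] <C=2, E=∅, S=∅, K=[let loop]>
[2] <C=((λx. (x x)) (λx. (x x))), E={loop↦0}, S={0↦2}, K=∅>
[3] <C=(λx. (x x)), E={loop↦0}, S={0↦2}, K=[arg]>
[4] <C=(λx. (x x)), E={loop↦0}, S={0↦2}, K=[fun]>
[5] <C=(x x), E={x↦1, loop↦0}, S={0↦2, 1↦clo(λx. (x x), {loop↦0})}, K=∅>
[6] <C=x, E={x↦1, loop↦0}, S={0↦2, 1↦clo(λx. (x x), {loop↦0})}, K=[arg]>
[7] <C=x, E={x↦1, loop↦0}, S={0↦2, 1↦clo(λx. (x x), {loop↦0})}, K=[fun]>
[8] <C=(x x), E={x↦2, loop↦0}, S={0↦2, 1↦clo(λx. (x x), {loop↦0}), 2↦clo(λx. (x x), {loop↦0})}, K=∅>
[9] <C=x, E={x↦2, loop↦0}, S={0↦2, 1↦clo(λx. (x x), {loop↦0}), 2↦clo(λx. (x x), {loop↦0})}, K=[arg]>
[10] <C=x, E={x↦2, loop↦0}, S={0↦2, 1↦clo(λx. (x x), {loop↦0}), 2↦clo(λx. (x x), {loop↦0})}, K=[fun]>
[11] <C=(x x), E={x↦3, loop↦0}, S={0↦2, 1↦clo(λx. (x x), {loop↦0}), 2↦clo(λx. (x x), {loop↦0}), 3↦clo(λx. (x x), {loop↦0})}, K=∅>
[12] <C=x, E={x↦3, loop↦0}, S={0↦2, 1↦clo(λx. (x x), {loop↦0}), 2↦clo(λx. (x x), {loop↦0}), 3↦clo(λx. (x x), {loop↦0})}, K=[arg]>
[13] <C=x, E={x↦3, loop↦0}, S={0↦2, 1↦clo(λx. (x x), {loop↦0}), 2↦clo(λx. (x x), {loop↦0}), 3↦clo(λx. (x x), {loop↦0})}, K=[fun]>
[14] <C=(x x), E={x↦4, loop↦0}, S={0↦2, 1↦clo(λx. (x x), {loop↦0}), 2↦clo(λx. (x x), {loop↦0}), 3↦clo(λx. (x x), {loop↦0}), 4↦clo(λx. (x x), {loop↦0})}, K=∅>
[15] <C=x, E={x↦4, loop↦0}, S={0↦2, 1↦clo(λx. (x x), {loop↦0}), 2↦clo(λx. (x x), {loop↦0}), 3↦clo(λx. (x x), {loop↦0}), 4↦clo(λx. (x x), {loop↦0})}, K=[arg]>
[16] <C=x, E={x↦4, loop↦0}, S={0↦2, 1↦clo(λx. (x x), {loop↦0}), 2↦clo(λx. (x x), {loop↦0}), 3↦clo(λx. (x x), {loop↦0}), 4↦clo(λx. (x x), {loop↦0})}, K=[fun]>
[17] <C=(x x), E={x↦5, loop↦0}, S={0↦2, 1↦clo(λx. (x x), {loop↦0}), 2↦clo(λx. (x x), {loop↦0}), 3↦clo(λx. (x x), {loop↦0}), 4↦clo(λx. (x x), {loop↦0}), 5↦clo(λx. (x x), {loop↦0})}, K=∅>
[18] <C=x, E={x↦5, loop↦0}, S={0↦2, 1↦clo(λx. (x x), {loop↦0}), 2↦clo(λx. (x x), {loop↦0}), 3↦clo(λx. (x x), {loop↦0}), 4↦clo(λx. (x x), {loop↦0}), 5↦clo(λx. (x x), {loop↦0})}, K=[arg]>
[19] <C=x, E={x↦5, loop↦0}, S={0↦2, 1↦clo(λx. (x x), {loop↦0}), 2↦clo(λx. (x x), {loop↦0}), 3↦clo(λx. (x x), {loop↦0}), 4↦clo(λx. (x x), {loop↦0}), 5↦clo(λx. (x x), {loop↦0})}, K=[fun]>
→ 19 transitions taken and the configuration is still not final: no result within 19 steps

Answer: DIVERGES (no final state within 19 steps)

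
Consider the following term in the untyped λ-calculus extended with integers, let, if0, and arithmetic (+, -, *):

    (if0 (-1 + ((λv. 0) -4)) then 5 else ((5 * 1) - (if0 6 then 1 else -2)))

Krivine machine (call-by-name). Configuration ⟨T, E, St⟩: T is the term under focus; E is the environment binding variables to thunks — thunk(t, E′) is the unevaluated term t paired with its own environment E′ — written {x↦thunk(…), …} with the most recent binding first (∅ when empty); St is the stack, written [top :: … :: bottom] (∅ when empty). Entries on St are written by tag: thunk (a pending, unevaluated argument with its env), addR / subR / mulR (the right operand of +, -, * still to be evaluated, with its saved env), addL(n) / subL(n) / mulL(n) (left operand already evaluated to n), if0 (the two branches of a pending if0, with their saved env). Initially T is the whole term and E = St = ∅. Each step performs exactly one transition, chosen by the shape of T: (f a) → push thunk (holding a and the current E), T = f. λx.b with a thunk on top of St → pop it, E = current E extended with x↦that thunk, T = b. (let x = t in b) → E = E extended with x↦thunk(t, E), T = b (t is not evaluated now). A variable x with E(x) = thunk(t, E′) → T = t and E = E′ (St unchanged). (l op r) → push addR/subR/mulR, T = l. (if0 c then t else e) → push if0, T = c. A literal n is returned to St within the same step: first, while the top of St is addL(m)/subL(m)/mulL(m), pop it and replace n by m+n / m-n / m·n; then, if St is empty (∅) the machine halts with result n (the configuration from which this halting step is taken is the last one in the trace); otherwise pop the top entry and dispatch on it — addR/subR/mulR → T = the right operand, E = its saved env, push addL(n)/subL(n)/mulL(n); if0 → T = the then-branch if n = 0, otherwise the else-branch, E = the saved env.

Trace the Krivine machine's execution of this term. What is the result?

step 0: <T=(if0 (-1 + ((λv. 0) -4)) then 5 else ((5 * 1) - (if0 6 then 1 else -2))), E=∅, St=∅>
step 1: <T=(-1 + ((λv. 0) -4)), E=∅, St=[if0]>
step 2: <T=-1, E=∅, St=[addR :: if0]>
step 3: <T=((λv. 0) -4), E=∅, St=[addL(-1) :: if0]>
step 4: <T=(λv. 0), E=∅, St=[thunk :: addL(-1) :: if0]>
step 5: <T=0, E={v↦thunk(-4, ∅)}, St=[addL(-1) :: if0]>
step 6: <T=((5 * 1) - (if0 6 then 1 else -2)), E=∅, St=∅>
step 7: <T=(5 * 1), E=∅, St=[subR]>
step 8: <T=5, E=∅, St=[mulR :: subR]>
step 9: <T=1, E=∅, St=[mulL(5) :: subR]>
step 10: <T=(if0 6 then 1 else -2), E=∅, St=[subL(5)]>
step 11: <T=6, E=∅, St=[if0 :: subL(5)]>
step 12: <T=-2, E=∅, St=[subL(5)]>
→ final value 7

Answer: 7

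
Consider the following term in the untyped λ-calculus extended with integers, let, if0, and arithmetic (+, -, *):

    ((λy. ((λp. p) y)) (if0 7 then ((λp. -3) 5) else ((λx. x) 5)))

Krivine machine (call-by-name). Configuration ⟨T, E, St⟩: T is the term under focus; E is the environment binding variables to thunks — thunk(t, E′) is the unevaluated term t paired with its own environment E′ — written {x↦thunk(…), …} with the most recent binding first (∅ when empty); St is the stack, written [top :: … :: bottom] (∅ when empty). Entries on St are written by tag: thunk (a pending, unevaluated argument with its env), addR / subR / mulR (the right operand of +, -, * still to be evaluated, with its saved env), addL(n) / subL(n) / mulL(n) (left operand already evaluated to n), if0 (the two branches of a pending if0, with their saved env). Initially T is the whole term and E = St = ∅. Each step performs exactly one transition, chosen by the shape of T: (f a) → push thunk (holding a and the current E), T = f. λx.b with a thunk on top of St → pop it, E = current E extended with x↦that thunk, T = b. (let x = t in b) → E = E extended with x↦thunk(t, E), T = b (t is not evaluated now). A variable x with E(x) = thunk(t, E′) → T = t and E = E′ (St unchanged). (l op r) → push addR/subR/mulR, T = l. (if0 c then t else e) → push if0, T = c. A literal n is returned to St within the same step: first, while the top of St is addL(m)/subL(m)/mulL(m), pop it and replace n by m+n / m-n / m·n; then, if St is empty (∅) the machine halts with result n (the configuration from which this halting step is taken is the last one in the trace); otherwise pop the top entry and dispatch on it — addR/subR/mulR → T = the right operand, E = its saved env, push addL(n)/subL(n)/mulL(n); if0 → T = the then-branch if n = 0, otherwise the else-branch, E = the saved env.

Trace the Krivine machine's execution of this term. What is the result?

step 0: [T=((λy. ((λp. p) y)) (if0 7 then ((λp. -3) 5) else ((λx. x) 5))) | E=∅ | St=∅]
step 1: [T=(λy. ((λp. p) y)) | E=∅ | St=[thunk]]
step 2: [T=((λp. p) y) | E={y↦thunk((if0 7 then ((λp. -3) 5) else ((λx. x) 5)), ∅)} | St=∅]
step 3: [T=(λp. p) | E={y↦thunk((if0 7 then ((λp. -3) 5) else ((λx. x) 5)), ∅)} | St=[thunk]]
step 4: [T=p | E={p↦thunk(y, {y↦thunk((if0 7 then ((λp. -3) 5) else ((λx. x) 5)), ∅)}), y↦thunk((if0 7 then ((λp. -3) 5) else ((λx. x) 5)), ∅)} | St=∅]
step 5: [T=y | E={y↦thunk((if0 7 then ((λp. -3) 5) else ((λx. x) 5)), ∅)} | St=∅]
step 6: [T=(if0 7 then ((λp. -3) 5) else ((λx. x) 5)) | E=∅ | St=∅]
step 7: [T=7 | E=∅ | St=[if0]]
step 8: [T=((λx. x) 5) | E=∅ | St=∅]
step 9: [T=(λx. x) | E=∅ | St=[thunk]]
step 10: [T=x | E={x↦thunk(5, ∅)} | St=∅]
step 11: [T=5 | E=∅ | St=∅]
→ final value 5

Answer: 5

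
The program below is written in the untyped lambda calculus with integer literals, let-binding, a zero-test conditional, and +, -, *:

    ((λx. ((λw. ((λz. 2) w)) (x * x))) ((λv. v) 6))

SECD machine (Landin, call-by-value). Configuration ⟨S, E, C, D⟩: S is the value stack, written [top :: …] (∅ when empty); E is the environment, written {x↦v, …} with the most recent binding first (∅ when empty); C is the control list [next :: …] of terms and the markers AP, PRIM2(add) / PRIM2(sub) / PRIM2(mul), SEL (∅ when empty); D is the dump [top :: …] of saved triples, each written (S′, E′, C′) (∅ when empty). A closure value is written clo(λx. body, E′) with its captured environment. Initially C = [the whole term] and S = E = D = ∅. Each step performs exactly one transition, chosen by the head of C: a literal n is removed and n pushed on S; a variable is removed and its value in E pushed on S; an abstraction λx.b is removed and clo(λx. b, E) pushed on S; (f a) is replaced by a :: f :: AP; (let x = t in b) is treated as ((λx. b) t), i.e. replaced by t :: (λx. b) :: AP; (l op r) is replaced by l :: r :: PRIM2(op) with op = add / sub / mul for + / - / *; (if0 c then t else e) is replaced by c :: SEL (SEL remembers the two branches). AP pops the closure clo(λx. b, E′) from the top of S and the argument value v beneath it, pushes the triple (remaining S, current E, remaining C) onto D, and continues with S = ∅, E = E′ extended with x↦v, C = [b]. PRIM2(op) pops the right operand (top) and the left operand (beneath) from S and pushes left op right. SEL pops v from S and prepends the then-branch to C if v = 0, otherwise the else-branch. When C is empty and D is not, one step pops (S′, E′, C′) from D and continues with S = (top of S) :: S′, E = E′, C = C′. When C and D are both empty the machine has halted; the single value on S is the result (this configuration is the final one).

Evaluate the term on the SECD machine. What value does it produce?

Answer: 2

Machine steps:
0. [S=∅ | E=∅ | C=[((λx. ((λw. ((λz. 2) w)) (x * x))) ((λv. v) 6))] | D=∅]
1. [S=∅ | E=∅ | C=[((λv. v) 6) :: (λx. ((λw. ((λz. 2) w)) (x * x))) :: AP] | D=∅]
2. [S=∅ | E=∅ | C=[6 :: (λv. v) :: AP :: (λx. ((λw. ((λz. 2) w)) (x * x))) :: AP] | D=∅]
3. [S=[6] | E=∅ | C=[(λv. v) :: AP :: (λx. ((λw. ((λz. 2) w)) (x * x))) :: AP] | D=∅]
4. [S=[clo(λv. v, ∅) :: 6] | E=∅ | C=[AP :: (λx. ((λw. ((λz. 2) w)) (x * x))) :: AP] | D=∅]
5. [S=∅ | E={v↦6} | C=[v] | D=[(∅, ∅, [(λx. ((λw. ((λz. 2) w)) (x * x))) :: AP])]]
6. [S=[6] | E={v↦6} | C=∅ | D=[(∅, ∅, [(λx. ((λw. ((λz. 2) w)) (x * x))) :: AP])]]
7. [S=[6] | E=∅ | C=[(λx. ((λw. ((λz. 2) w)) (x * x))) :: AP] | D=∅]
8. [S=[clo(λx. ((λw. ((λz. 2) w)) (x * x)), ∅) :: 6] | E=∅ | C=[AP] | D=∅]
9. [S=∅ | E={x↦6} | C=[((λw. ((λz. 2) w)) (x * x))] | D=[(∅, ∅, ∅)]]
10. [S=∅ | E={x↦6} | C=[(x * x) :: (λw. ((λz. 2) w)) :: AP] | D=[(∅, ∅, ∅)]]
11. [S=∅ | E={x↦6} | C=[x :: x :: PRIM2(mul) :: (λw. ((λz. 2) w)) :: AP] | D=[(∅, ∅, ∅)]]
12. [S=[6] | E={x↦6} | C=[x :: PRIM2(mul) :: (λw. ((λz. 2) w)) :: AP] | D=[(∅, ∅, ∅)]]
13. [S=[6 :: 6] | E={x↦6} | C=[PRIM2(mul) :: (λw. ((λz. 2) w)) :: AP] | D=[(∅, ∅, ∅)]]
14. [S=[36] | E={x↦6} | C=[(λw. ((λz. 2) w)) :: AP] | D=[(∅, ∅, ∅)]]
15. [S=[clo(λw. ((λz. 2) w), {x↦6}) :: 36] | E={x↦6} | C=[AP] | D=[(∅, ∅, ∅)]]
16. [S=∅ | E={w↦36, x↦6} | C=[((λz. 2) w)] | D=[(∅, {x↦6}, ∅) :: (∅, ∅, ∅)]]
17. [S=∅ | E={w↦36, x↦6} | C=[w :: (λz. 2) :: AP] | D=[(∅, {x↦6}, ∅) :: (∅, ∅, ∅)]]
18. [S=[36] | E={w↦36, x↦6} | C=[(λz. 2) :: AP] | D=[(∅, {x↦6}, ∅) :: (∅, ∅, ∅)]]
19. [S=[clo(λz. 2, {w↦36, x↦6}) :: 36] | E={w↦36, x↦6} | C=[AP] | D=[(∅, {x↦6}, ∅) :: (∅, ∅, ∅)]]
20. [S=∅ | E={z↦36, w↦36, x↦6} | C=[2] | D=[(∅, {w↦36, x↦6}, ∅) :: (∅, {x↦6}, ∅) :: (∅, ∅, ∅)]]
21. [S=[2] | E={z↦36, w↦36, x↦6} | C=∅ | D=[(∅, {w↦36, x↦6}, ∅) :: (∅, {x↦6}, ∅) :: (∅, ∅, ∅)]]
22. [S=[2] | E={w↦36, x↦6} | C=∅ | D=[(∅, {x↦6}, ∅) :: (∅, ∅, ∅)]]
23. [S=[2] | E={x↦6} | C=∅ | D=[(∅, ∅, ∅)]]
24. [S=[2] | E=∅ | C=∅ | D=∅]
→ final value 2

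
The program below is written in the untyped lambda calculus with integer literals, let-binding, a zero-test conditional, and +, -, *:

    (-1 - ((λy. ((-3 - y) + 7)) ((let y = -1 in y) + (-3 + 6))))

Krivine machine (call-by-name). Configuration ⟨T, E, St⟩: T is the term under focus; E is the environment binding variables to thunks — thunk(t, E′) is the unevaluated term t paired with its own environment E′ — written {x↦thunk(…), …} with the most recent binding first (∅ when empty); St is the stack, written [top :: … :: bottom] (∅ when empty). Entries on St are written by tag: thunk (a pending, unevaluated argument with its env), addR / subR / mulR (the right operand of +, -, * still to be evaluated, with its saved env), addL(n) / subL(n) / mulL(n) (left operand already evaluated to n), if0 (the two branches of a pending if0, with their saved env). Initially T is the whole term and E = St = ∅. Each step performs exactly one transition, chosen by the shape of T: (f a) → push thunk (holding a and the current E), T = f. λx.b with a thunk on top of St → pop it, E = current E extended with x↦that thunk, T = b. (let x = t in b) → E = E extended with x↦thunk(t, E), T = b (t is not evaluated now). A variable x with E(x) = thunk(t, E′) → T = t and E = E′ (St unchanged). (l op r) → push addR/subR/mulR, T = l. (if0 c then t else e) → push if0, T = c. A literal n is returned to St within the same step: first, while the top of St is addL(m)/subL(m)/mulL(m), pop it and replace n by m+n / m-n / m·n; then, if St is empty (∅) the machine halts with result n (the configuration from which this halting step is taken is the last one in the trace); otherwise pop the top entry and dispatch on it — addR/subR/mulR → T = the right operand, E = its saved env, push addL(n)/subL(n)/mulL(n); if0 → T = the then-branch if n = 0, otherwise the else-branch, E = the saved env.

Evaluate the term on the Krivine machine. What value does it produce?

Answer: -3

Machine steps:
0. ⟨T=(-1 - ((λy. ((-3 - y) + 7)) ((let y = -1 in y) + (-3 + 6)))); E=∅; St=∅⟩
1. ⟨T=-1; E=∅; St=[subR]⟩
2. ⟨T=((λy. ((-3 - y) + 7)) ((let y = -1 in y) + (-3 + 6))); E=∅; St=[subL(-1)]⟩
3. ⟨T=(λy. ((-3 - y) + 7)); E=∅; St=[thunk :: subL(-1)]⟩
4. ⟨T=((-3 - y) + 7); E={y↦thunk(((let y = -1 in y) + (-3 + 6)), ∅)}; St=[subL(-1)]⟩
5. ⟨T=(-3 - y); E={y↦thunk(((let y = -1 in y) + (-3 + 6)), ∅)}; St=[addR :: subL(-1)]⟩
6. ⟨T=-3; E={y↦thunk(((let y = -1 in y) + (-3 + 6)), ∅)}; St=[subR :: addR :: subL(-1)]⟩
7. ⟨T=y; E={y↦thunk(((let y = -1 in y) + (-3 + 6)), ∅)}; St=[subL(-3) :: addR :: subL(-1)]⟩
8. ⟨T=((let y = -1 in y) + (-3 + 6)); E=∅; St=[subL(-3) :: addR :: subL(-1)]⟩
9. ⟨T=(let y = -1 in y); E=∅; St=[addR :: subL(-3) :: addR :: subL(-1)]⟩
10. ⟨T=y; E={y↦thunk(-1, ∅)}; St=[addR :: subL(-3) :: addR :: subL(-1)]⟩
11. ⟨T=-1; E=∅; St=[addR :: subL(-3) :: addR :: subL(-1)]⟩
12. ⟨T=(-3 + 6); E=∅; St=[addL(-1) :: subL(-3) :: addR :: subL(-1)]⟩
13. ⟨T=-3; E=∅; St=[addR :: addL(-1) :: subL(-3) :: addR :: subL(-1)]⟩
14. ⟨T=6; E=∅; St=[addL(-3) :: addL(-1) :: subL(-3) :: addR :: subL(-1)]⟩
15. ⟨T=7; E={y↦thunk(((let y = -1 in y) + (-3 + 6)), ∅)}; St=[addL(-5) :: subL(-1)]⟩
→ final value -3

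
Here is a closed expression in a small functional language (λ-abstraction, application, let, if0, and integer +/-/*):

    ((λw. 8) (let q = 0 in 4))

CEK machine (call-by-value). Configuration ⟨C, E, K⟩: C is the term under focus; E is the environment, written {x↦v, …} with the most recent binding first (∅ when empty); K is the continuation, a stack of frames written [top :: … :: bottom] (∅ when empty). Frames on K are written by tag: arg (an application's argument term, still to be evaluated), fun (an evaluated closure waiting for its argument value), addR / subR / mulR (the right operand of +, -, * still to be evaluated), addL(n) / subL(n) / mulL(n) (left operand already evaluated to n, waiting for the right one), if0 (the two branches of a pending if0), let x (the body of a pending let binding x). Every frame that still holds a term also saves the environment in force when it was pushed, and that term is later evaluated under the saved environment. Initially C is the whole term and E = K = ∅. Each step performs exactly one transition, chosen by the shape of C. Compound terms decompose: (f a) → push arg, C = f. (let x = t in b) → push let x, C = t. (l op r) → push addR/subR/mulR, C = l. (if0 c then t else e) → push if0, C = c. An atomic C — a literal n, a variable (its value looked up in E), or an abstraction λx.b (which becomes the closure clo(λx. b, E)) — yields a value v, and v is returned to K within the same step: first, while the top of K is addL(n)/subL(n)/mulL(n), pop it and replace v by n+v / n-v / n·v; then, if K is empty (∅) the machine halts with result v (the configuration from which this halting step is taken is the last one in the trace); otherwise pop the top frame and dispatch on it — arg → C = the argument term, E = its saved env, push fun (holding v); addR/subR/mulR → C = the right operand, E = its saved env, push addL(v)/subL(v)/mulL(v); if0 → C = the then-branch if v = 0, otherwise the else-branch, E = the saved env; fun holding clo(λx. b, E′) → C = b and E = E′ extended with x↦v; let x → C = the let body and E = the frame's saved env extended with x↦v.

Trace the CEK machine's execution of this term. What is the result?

Answer: 8

Machine steps:
step 0: ⟨C=((λw. 8) (let q = 0 in 4)); E=∅; K=∅⟩
step 1: ⟨C=(λw. 8); E=∅; K=[arg]⟩
step 2: ⟨C=(let q = 0 in 4); E=∅; K=[fun]⟩
step 3: ⟨C=0; E=∅; K=[let q :: fun]⟩
step 4: ⟨C=4; E={q↦0}; K=[fun]⟩
step 5: ⟨C=8; E={w↦4}; K=∅⟩
→ final value 8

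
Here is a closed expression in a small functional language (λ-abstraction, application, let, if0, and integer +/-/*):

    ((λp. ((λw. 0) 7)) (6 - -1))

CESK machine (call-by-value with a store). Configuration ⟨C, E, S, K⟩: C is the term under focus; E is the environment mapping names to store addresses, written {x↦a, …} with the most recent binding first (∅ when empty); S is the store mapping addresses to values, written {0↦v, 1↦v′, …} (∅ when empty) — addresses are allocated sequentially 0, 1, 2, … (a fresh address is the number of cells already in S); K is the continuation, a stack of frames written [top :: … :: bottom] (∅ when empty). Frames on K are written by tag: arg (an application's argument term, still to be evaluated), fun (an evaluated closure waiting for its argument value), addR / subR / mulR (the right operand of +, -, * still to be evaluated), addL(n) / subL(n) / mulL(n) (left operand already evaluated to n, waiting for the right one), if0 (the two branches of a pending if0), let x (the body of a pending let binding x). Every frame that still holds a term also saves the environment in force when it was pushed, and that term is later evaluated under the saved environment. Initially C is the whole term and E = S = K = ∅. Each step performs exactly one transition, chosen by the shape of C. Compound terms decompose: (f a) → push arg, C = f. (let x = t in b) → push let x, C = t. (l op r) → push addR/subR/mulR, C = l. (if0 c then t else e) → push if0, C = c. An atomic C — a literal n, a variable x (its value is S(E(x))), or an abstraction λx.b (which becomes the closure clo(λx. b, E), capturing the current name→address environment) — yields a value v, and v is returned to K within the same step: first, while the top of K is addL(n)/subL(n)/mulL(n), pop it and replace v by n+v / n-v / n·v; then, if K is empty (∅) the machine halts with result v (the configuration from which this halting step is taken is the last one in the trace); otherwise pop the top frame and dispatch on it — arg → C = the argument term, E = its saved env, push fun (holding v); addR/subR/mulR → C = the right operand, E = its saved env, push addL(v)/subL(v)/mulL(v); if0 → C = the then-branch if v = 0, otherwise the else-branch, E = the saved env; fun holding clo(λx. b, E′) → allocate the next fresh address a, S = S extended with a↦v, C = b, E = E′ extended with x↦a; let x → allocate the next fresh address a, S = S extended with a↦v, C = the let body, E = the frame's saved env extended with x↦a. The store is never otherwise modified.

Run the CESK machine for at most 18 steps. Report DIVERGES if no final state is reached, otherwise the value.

t=0: <C=((λp. ((λw. 0) 7)) (6 - -1)), E=∅, S=∅, K=∅>
t=1: <C=(λp. ((λw. 0) 7)), E=∅, S=∅, K=[arg]>
t=2: <C=(6 - -1), E=∅, S=∅, K=[fun]>
t=3: <C=6, E=∅, S=∅, K=[subR :: fun]>
t=4: <C=-1, E=∅, S=∅, K=[subL(6) :: fun]>
t=5: <C=((λw. 0) 7), E={p↦0}, S={0↦7}, K=∅>
t=6: <C=(λw. 0), E={p↦0}, S={0↦7}, K=[arg]>
t=7: <C=7, E={p↦0}, S={0↦7}, K=[fun]>
t=8: <C=0, E={w↦1, p↦0}, S={0↦7, 1↦7}, K=∅>
→ final value 0

Answer: 0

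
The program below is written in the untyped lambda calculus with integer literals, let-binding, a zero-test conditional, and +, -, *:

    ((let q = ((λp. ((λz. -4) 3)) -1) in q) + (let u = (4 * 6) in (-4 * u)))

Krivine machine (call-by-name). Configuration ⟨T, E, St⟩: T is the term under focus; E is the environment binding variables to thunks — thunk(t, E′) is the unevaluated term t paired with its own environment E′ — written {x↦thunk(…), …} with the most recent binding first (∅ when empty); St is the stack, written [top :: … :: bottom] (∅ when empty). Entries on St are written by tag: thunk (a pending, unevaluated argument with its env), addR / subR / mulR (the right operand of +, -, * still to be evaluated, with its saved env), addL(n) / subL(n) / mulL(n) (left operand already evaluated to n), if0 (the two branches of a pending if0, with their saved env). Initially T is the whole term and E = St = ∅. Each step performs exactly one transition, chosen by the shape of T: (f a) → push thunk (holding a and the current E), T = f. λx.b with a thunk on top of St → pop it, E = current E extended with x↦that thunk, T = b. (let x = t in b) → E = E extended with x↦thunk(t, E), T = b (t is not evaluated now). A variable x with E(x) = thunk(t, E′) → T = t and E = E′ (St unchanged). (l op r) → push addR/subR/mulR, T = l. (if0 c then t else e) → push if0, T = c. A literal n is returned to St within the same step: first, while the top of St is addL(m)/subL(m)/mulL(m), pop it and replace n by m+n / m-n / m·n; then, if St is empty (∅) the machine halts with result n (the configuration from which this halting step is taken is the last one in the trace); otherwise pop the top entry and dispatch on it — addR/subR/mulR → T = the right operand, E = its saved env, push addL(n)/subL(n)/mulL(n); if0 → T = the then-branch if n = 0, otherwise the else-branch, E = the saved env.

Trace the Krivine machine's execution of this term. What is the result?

[0] ⟨T=((let q = ((λp. ((λz. -4) 3)) -1) in q) + (let u = (4 * 6) in (-4 * u))); E=∅; St=∅⟩
[1] ⟨T=(let q = ((λp. ((λz. -4) 3)) -1) in q); E=∅; St=[addR]⟩
[2] ⟨T=q; E={q↦thunk(((λp. ((λz. -4) 3)) -1), ∅)}; St=[addR]⟩
[3] ⟨T=((λp. ((λz. -4) 3)) -1); E=∅; St=[addR]⟩
[4] ⟨T=(λp. ((λz. -4) 3)); E=∅; St=[thunk :: addR]⟩
[5] ⟨T=((λz. -4) 3); E={p↦thunk(-1, ∅)}; St=[addR]⟩
[6] ⟨T=(λz. -4); E={p↦thunk(-1, ∅)}; St=[thunk :: addR]⟩
[7] ⟨T=-4; E={z↦thunk(3, {p↦thunk(-1, ∅)}), p↦thunk(-1, ∅)}; St=[addR]⟩
[8] ⟨T=(let u = (4 * 6) in (-4 * u)); E=∅; St=[addL(-4)]⟩
[9] ⟨T=(-4 * u); E={u↦thunk((4 * 6), ∅)}; St=[addL(-4)]⟩
[10] ⟨T=-4; E={u↦thunk((4 * 6), ∅)}; St=[mulR :: addL(-4)]⟩
[11] ⟨T=u; E={u↦thunk((4 * 6), ∅)}; St=[mulL(-4) :: addL(-4)]⟩
[12] ⟨T=(4 * 6); E=∅; St=[mulL(-4) :: addL(-4)]⟩
[13] ⟨T=4; E=∅; St=[mulR :: mulL(-4) :: addL(-4)]⟩
[14] ⟨T=6; E=∅; St=[mulL(4) :: mulL(-4) :: addL(-4)]⟩
→ final value -100

Answer: -100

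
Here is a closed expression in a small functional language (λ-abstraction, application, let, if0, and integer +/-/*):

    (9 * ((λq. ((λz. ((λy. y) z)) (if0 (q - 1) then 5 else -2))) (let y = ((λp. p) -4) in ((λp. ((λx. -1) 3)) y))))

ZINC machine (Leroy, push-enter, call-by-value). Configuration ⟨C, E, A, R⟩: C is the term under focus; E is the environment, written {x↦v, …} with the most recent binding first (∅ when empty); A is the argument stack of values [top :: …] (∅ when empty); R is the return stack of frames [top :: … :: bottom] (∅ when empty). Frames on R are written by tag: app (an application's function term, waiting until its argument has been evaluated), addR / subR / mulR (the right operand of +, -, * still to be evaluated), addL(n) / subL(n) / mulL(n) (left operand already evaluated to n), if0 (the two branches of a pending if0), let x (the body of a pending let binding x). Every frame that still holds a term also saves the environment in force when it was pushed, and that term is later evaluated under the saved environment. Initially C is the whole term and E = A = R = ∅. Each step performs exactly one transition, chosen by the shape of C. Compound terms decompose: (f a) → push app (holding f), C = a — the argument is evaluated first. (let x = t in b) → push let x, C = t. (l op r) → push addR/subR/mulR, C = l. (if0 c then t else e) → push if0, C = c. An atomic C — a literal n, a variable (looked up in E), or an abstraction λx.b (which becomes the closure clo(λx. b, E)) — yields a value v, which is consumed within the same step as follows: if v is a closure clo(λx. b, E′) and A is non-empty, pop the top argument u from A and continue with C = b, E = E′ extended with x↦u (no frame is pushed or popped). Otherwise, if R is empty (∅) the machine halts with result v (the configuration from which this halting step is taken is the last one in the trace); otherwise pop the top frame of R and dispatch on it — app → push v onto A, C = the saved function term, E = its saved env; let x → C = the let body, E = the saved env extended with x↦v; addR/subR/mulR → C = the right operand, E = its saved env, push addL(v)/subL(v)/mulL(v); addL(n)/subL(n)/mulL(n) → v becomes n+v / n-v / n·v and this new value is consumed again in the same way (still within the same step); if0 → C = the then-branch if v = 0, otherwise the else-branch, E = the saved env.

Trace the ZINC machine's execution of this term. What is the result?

Answer: -18

Execution trace:
[0] ⟨C=(9 * ((λq. ((λz. ((λy. y) z)) (if0 (q - 1) then 5 else -2))) (let y = ((λp. p) -4) in ((λp. ((λx. -1) 3)) y)))); E=∅; A=∅; R=∅⟩
[1] ⟨C=9; E=∅; A=∅; R=[mulR]⟩
[2] ⟨C=((λq. ((λz. ((λy. y) z)) (if0 (q - 1) then 5 else -2))) (let y = ((λp. p) -4) in ((λp. ((λx. -1) 3)) y))); E=∅; A=∅; R=[mulL(9)]⟩
[3] ⟨C=(let y = ((λp. p) -4) in ((λp. ((λx. -1) 3)) y)); E=∅; A=∅; R=[app :: mulL(9)]⟩
[4] ⟨C=((λp. p) -4); E=∅; A=∅; R=[let y :: app :: mulL(9)]⟩
[5] ⟨C=-4; E=∅; A=∅; R=[app :: let y :: app :: mulL(9)]⟩
[6] ⟨C=(λp. p); E=∅; A=[-4]; R=[let y :: app :: mulL(9)]⟩
[7] ⟨C=p; E={p↦-4}; A=∅; R=[let y :: app :: mulL(9)]⟩
[8] ⟨C=((λp. ((λx. -1) 3)) y); E={y↦-4}; A=∅; R=[app :: mulL(9)]⟩
[9] ⟨C=y; E={y↦-4}; A=∅; R=[app :: app :: mulL(9)]⟩
[10] ⟨C=(λp. ((λx. -1) 3)); E={y↦-4}; A=[-4]; R=[app :: mulL(9)]⟩
[11] ⟨C=((λx. -1) 3); E={p↦-4, y↦-4}; A=∅; R=[app :: mulL(9)]⟩
[12] ⟨C=3; E={p↦-4, y↦-4}; A=∅; R=[app :: app :: mulL(9)]⟩
[13] ⟨C=(λx. -1); E={p↦-4, y↦-4}; A=[3]; R=[app :: mulL(9)]⟩
[14] ⟨C=-1; E={x↦3, p↦-4, y↦-4}; A=∅; R=[app :: mulL(9)]⟩
[15] ⟨C=(λq. ((λz. ((λy. y) z)) (if0 (q - 1) then 5 else -2))); E=∅; A=[-1]; R=[mulL(9)]⟩
[16] ⟨C=((λz. ((λy. y) z)) (if0 (q - 1) then 5 else -2)); E={q↦-1}; A=∅; R=[mulL(9)]⟩
[17] ⟨C=(if0 (q - 1) then 5 else -2); E={q↦-1}; A=∅; R=[app :: mulL(9)]⟩
[18] ⟨C=(q - 1); E={q↦-1}; A=∅; R=[if0 :: app :: mulL(9)]⟩
[19] ⟨C=q; E={q↦-1}; A=∅; R=[subR :: if0 :: app :: mulL(9)]⟩
[20] ⟨C=1; E={q↦-1}; A=∅; R=[subL(-1) :: if0 :: app :: mulL(9)]⟩
[21] ⟨C=-2; E={q↦-1}; A=∅; R=[app :: mulL(9)]⟩
[22] ⟨C=(λz. ((λy. y) z)); E={q↦-1}; A=[-2]; R=[mulL(9)]⟩
[23] ⟨C=((λy. y) z); E={z↦-2, q↦-1}; A=∅; R=[mulL(9)]⟩
[24] ⟨C=z; E={z↦-2, q↦-1}; A=∅; R=[app :: mulL(9)]⟩
[25] ⟨C=(λy. y); E={z↦-2, q↦-1}; A=[-2]; R=[mulL(9)]⟩
[26] ⟨C=y; E={y↦-2, z↦-2, q↦-1}; A=∅; R=[mulL(9)]⟩
→ final value -18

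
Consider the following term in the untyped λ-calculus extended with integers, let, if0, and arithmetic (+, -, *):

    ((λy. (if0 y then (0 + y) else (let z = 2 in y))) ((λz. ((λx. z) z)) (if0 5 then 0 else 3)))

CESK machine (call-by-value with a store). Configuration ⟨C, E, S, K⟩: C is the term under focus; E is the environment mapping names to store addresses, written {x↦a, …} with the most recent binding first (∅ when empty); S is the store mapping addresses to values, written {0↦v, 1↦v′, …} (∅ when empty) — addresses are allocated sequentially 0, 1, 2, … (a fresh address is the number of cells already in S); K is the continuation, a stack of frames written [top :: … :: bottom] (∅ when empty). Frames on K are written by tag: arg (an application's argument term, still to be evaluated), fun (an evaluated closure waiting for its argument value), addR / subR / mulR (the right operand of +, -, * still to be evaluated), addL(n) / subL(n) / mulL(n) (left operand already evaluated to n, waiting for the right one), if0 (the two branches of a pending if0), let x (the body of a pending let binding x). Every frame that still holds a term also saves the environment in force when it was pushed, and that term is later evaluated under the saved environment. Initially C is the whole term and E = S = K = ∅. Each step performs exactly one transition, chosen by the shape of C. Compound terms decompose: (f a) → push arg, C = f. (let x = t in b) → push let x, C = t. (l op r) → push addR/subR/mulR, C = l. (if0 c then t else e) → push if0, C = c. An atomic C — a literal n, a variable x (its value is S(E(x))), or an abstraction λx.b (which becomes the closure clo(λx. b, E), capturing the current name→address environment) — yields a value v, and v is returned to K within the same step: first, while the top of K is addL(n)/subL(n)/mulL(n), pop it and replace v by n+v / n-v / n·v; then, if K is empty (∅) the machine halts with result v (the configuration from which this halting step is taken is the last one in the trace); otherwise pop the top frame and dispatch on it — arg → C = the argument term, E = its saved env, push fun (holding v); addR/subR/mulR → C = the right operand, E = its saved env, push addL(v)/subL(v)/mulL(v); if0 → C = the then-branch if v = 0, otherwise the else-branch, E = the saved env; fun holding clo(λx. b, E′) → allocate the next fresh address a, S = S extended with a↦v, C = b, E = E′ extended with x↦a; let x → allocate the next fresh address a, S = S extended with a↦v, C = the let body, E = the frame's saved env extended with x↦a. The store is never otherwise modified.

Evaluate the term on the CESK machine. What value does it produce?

t=0: <C=((λy. (if0 y then (0 + y) else (let z = 2 in y))) ((λz. ((λx. z) z)) (if0 5 then 0 else 3))), E=∅, S=∅, K=∅>
t=1: <C=(λy. (if0 y then (0 + y) else (let z = 2 in y))), E=∅, S=∅, K=[arg]>
t=2: <C=((λz. ((λx. z) z)) (if0 5 then 0 else 3)), E=∅, S=∅, K=[fun]>
t=3: <C=(λz. ((λx. z) z)), E=∅, S=∅, K=[arg :: fun]>
t=4: <C=(if0 5 then 0 else 3), E=∅, S=∅, K=[fun :: fun]>
t=5: <C=5, E=∅, S=∅, K=[if0 :: fun :: fun]>
t=6: <C=3, E=∅, S=∅, K=[fun :: fun]>
t=7: <C=((λx. z) z), E={z↦0}, S={0↦3}, K=[fun]>
t=8: <C=(λx. z), E={z↦0}, S={0↦3}, K=[arg :: fun]>
t=9: <C=z, E={z↦0}, S={0↦3}, K=[fun :: fun]>
t=10: <C=z, E={x↦1, z↦0}, S={0↦3, 1↦3}, K=[fun]>
t=11: <C=(if0 y then (0 + y) else (let z = 2 in y)), E={y↦2}, S={0↦3, 1↦3, 2↦3}, K=∅>
t=12: <C=y, E={y↦2}, S={0↦3, 1↦3, 2↦3}, K=[if0]>
t=13: <C=(let z = 2 in y), E={y↦2}, S={0↦3, 1↦3, 2↦3}, K=∅>
t=14: <C=2, E={y↦2}, S={0↦3, 1↦3, 2↦3}, K=[let z]>
t=15: <C=y, E={z↦3, y↦2}, S={0↦3, 1↦3, 2↦3, 3↦2}, K=∅>
→ final value 3

Answer: 3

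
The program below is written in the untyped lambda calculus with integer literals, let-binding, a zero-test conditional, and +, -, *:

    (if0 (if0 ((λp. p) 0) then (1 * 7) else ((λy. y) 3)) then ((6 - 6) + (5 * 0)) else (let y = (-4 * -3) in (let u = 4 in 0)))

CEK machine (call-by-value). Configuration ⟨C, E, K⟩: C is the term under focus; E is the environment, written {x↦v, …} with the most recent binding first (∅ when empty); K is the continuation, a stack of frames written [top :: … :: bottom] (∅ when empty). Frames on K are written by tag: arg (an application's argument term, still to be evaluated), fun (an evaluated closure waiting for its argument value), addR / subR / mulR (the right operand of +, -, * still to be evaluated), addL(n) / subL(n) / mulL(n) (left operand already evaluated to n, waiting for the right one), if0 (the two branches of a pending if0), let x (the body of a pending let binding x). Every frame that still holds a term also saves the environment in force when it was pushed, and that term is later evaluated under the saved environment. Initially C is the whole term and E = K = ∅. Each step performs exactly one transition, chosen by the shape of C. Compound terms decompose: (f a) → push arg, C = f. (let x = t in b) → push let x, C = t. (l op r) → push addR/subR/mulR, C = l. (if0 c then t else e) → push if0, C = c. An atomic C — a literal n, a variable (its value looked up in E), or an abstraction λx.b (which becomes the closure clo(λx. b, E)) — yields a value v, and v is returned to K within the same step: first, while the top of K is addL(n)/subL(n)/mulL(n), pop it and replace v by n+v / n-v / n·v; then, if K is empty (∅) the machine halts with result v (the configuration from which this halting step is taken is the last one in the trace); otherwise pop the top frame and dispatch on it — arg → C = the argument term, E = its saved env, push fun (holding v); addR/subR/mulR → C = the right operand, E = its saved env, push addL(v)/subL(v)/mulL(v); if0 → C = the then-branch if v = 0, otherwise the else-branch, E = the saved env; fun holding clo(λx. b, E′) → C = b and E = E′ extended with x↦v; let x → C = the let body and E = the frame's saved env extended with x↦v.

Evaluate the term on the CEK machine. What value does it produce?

Answer: 0

Derivation:
t=0: <C=(if0 (if0 ((λp. p) 0) then (1 * 7) else ((λy. y) 3)) then ((6 - 6) + (5 * 0)) else (let y = (-4 * -3) in (let u = 4 in 0))), E=∅, K=∅>
t=1: <C=(if0 ((λp. p) 0) then (1 * 7) else ((λy. y) 3)), E=∅, K=[if0]>
t=2: <C=((λp. p) 0), E=∅, K=[if0 :: if0]>
t=3: <C=(λp. p), E=∅, K=[arg :: if0 :: if0]>
t=4: <C=0, E=∅, K=[fun :: if0 :: if0]>
t=5: <C=p, E={p↦0}, K=[if0 :: if0]>
t=6: <C=(1 * 7), E=∅, K=[if0]>
t=7: <C=1, E=∅, K=[mulR :: if0]>
t=8: <C=7, E=∅, K=[mulL(1) :: if0]>
t=9: <C=(let y = (-4 * -3) in (let u = 4 in 0)), E=∅, K=∅>
t=10: <C=(-4 * -3), E=∅, K=[let y]>
t=11: <C=-4, E=∅, K=[mulR :: let y]>
t=12: <C=-3, E=∅, K=[mulL(-4) :: let y]>
t=13: <C=(let u = 4 in 0), E={y↦12}, K=∅>
t=14: <C=4, E={y↦12}, K=[let u]>
t=15: <C=0, E={u↦4, y↦12}, K=∅>
→ final value 0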